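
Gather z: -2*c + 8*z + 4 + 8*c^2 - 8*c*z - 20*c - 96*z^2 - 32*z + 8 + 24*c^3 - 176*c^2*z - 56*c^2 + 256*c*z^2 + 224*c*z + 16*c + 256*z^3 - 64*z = 24*c^3 - 48*c^2 - 6*c + 256*z^3 + z^2*(256*c - 96) + z*(-176*c^2 + 216*c - 88) + 12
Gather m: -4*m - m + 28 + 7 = 35 - 5*m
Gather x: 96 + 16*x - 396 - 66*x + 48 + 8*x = -42*x - 252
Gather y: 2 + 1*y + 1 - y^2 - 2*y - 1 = -y^2 - y + 2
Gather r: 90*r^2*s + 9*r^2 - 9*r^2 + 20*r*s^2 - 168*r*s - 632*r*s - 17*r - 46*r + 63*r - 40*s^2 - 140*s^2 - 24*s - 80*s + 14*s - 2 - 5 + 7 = 90*r^2*s + r*(20*s^2 - 800*s) - 180*s^2 - 90*s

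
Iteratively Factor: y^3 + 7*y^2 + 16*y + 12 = (y + 2)*(y^2 + 5*y + 6) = (y + 2)^2*(y + 3)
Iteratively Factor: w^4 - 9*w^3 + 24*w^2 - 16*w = (w)*(w^3 - 9*w^2 + 24*w - 16) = w*(w - 4)*(w^2 - 5*w + 4) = w*(w - 4)^2*(w - 1)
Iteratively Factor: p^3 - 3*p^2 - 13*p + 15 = (p - 1)*(p^2 - 2*p - 15) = (p - 1)*(p + 3)*(p - 5)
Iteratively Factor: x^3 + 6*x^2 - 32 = (x - 2)*(x^2 + 8*x + 16) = (x - 2)*(x + 4)*(x + 4)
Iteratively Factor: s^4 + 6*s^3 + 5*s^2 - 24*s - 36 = (s - 2)*(s^3 + 8*s^2 + 21*s + 18) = (s - 2)*(s + 2)*(s^2 + 6*s + 9) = (s - 2)*(s + 2)*(s + 3)*(s + 3)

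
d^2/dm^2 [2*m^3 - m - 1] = 12*m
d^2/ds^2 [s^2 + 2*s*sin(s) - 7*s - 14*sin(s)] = -2*s*sin(s) + 14*sin(s) + 4*cos(s) + 2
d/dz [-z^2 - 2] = -2*z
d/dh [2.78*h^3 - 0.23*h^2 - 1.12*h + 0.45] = 8.34*h^2 - 0.46*h - 1.12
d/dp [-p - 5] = -1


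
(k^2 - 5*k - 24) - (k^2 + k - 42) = 18 - 6*k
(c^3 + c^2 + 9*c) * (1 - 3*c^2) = -3*c^5 - 3*c^4 - 26*c^3 + c^2 + 9*c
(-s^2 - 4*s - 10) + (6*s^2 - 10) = 5*s^2 - 4*s - 20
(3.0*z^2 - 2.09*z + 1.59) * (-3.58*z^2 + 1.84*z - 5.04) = -10.74*z^4 + 13.0022*z^3 - 24.6578*z^2 + 13.4592*z - 8.0136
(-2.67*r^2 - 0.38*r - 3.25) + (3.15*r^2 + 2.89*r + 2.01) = 0.48*r^2 + 2.51*r - 1.24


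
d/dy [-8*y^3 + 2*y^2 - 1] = 4*y*(1 - 6*y)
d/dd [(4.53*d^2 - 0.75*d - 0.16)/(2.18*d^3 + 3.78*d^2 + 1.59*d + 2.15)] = (-9.8754*d^4 + 3.27*d^3 + 11.0841*d^2 + 20.6886*d - 1.3581)/(4.7524*d^6 + 16.4808*d^5 + 21.2208*d^4 + 21.3944*d^3 + 18.7821*d^2 + 6.837*d + 4.6225)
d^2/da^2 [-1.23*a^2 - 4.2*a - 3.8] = -2.46000000000000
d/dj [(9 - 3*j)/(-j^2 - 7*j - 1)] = 3*(-j^2 + 6*j + 22)/(j^4 + 14*j^3 + 51*j^2 + 14*j + 1)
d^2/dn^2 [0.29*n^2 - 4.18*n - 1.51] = 0.580000000000000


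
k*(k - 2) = k^2 - 2*k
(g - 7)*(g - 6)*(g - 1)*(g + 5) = g^4 - 9*g^3 - 15*g^2 + 233*g - 210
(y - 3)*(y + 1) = y^2 - 2*y - 3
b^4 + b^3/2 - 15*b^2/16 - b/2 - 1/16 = (b - 1)*(b + 1/4)^2*(b + 1)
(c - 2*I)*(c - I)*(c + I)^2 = c^4 - I*c^3 + 3*c^2 - I*c + 2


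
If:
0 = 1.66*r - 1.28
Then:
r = 0.77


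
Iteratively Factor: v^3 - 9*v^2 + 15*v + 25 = (v + 1)*(v^2 - 10*v + 25) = (v - 5)*(v + 1)*(v - 5)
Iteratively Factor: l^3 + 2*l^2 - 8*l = (l + 4)*(l^2 - 2*l) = l*(l + 4)*(l - 2)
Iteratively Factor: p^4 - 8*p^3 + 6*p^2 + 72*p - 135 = (p - 3)*(p^3 - 5*p^2 - 9*p + 45) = (p - 3)*(p + 3)*(p^2 - 8*p + 15) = (p - 3)^2*(p + 3)*(p - 5)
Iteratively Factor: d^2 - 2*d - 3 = (d + 1)*(d - 3)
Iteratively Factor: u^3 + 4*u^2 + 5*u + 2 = (u + 1)*(u^2 + 3*u + 2) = (u + 1)*(u + 2)*(u + 1)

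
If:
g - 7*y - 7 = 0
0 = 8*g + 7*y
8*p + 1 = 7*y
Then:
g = 7/9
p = -65/72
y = -8/9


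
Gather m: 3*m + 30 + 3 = 3*m + 33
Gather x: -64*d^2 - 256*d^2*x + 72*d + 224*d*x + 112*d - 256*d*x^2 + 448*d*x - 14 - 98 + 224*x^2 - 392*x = -64*d^2 + 184*d + x^2*(224 - 256*d) + x*(-256*d^2 + 672*d - 392) - 112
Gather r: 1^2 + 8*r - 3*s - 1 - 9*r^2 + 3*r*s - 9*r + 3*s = -9*r^2 + r*(3*s - 1)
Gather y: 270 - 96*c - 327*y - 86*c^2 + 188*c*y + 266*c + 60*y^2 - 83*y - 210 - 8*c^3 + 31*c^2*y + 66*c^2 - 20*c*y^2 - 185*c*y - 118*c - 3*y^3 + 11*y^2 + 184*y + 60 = -8*c^3 - 20*c^2 + 52*c - 3*y^3 + y^2*(71 - 20*c) + y*(31*c^2 + 3*c - 226) + 120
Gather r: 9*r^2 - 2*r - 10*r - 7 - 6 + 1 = 9*r^2 - 12*r - 12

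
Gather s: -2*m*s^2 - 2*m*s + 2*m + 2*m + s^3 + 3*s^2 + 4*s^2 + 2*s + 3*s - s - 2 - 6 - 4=4*m + s^3 + s^2*(7 - 2*m) + s*(4 - 2*m) - 12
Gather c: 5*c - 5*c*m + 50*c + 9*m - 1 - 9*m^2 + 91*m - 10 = c*(55 - 5*m) - 9*m^2 + 100*m - 11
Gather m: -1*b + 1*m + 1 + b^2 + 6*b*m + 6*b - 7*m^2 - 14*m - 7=b^2 + 5*b - 7*m^2 + m*(6*b - 13) - 6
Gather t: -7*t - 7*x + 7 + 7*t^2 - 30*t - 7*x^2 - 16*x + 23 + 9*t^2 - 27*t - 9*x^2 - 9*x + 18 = 16*t^2 - 64*t - 16*x^2 - 32*x + 48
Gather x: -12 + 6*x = 6*x - 12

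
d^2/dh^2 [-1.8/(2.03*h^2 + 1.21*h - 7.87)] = (14.83524*h^2 + 8.84268*h - 1.8*(4.06*h + 1.21)*(8.12*h + 2.42) - 57.51396)/(2.03*h^2 + 1.21*h - 7.87)^3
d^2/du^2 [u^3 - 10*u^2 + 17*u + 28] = 6*u - 20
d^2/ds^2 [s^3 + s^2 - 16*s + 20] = 6*s + 2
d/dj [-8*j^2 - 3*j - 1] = -16*j - 3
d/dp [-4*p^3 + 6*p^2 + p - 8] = -12*p^2 + 12*p + 1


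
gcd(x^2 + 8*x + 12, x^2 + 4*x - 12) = x + 6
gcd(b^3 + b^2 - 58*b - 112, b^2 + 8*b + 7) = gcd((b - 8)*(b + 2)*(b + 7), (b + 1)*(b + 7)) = b + 7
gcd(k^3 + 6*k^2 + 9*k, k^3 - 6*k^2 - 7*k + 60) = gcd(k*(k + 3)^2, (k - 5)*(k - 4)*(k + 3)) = k + 3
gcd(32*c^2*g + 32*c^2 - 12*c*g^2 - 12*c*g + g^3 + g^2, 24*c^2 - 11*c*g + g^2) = 8*c - g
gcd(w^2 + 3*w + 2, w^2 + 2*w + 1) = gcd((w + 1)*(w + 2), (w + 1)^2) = w + 1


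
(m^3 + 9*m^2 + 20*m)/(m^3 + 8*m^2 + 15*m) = (m + 4)/(m + 3)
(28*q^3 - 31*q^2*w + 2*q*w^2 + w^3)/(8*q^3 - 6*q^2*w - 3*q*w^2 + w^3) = (7*q + w)/(2*q + w)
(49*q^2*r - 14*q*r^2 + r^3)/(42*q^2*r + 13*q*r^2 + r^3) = (49*q^2 - 14*q*r + r^2)/(42*q^2 + 13*q*r + r^2)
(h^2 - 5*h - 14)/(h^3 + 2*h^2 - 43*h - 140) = (h + 2)/(h^2 + 9*h + 20)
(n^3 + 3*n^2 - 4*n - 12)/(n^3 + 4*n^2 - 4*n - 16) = (n + 3)/(n + 4)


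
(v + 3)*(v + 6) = v^2 + 9*v + 18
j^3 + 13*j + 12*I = (j - 4*I)*(j + I)*(j + 3*I)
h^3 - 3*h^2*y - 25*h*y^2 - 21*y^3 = (h - 7*y)*(h + y)*(h + 3*y)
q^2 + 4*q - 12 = (q - 2)*(q + 6)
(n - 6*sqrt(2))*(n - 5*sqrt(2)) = n^2 - 11*sqrt(2)*n + 60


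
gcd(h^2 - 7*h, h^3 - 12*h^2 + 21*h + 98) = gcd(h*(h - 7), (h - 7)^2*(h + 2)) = h - 7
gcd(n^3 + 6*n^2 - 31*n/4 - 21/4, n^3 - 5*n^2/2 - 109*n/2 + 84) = n^2 + 11*n/2 - 21/2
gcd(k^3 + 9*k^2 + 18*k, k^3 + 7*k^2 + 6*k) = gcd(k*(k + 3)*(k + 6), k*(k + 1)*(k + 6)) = k^2 + 6*k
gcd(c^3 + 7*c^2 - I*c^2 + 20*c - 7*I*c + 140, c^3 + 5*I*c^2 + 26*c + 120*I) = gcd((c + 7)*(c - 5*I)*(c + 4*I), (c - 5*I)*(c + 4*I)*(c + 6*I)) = c^2 - I*c + 20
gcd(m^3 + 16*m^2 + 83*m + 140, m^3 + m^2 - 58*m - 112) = m + 7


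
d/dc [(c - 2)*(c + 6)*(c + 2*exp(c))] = 2*c^2*exp(c) + 3*c^2 + 12*c*exp(c) + 8*c - 16*exp(c) - 12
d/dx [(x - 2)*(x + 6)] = 2*x + 4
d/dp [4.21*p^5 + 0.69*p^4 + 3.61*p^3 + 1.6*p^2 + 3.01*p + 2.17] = 21.05*p^4 + 2.76*p^3 + 10.83*p^2 + 3.2*p + 3.01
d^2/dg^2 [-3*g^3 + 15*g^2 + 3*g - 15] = 30 - 18*g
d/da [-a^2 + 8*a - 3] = 8 - 2*a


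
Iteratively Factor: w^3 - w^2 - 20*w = (w - 5)*(w^2 + 4*w) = (w - 5)*(w + 4)*(w)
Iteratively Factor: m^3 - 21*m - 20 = (m + 4)*(m^2 - 4*m - 5) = (m + 1)*(m + 4)*(m - 5)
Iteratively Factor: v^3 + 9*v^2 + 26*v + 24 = (v + 2)*(v^2 + 7*v + 12) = (v + 2)*(v + 3)*(v + 4)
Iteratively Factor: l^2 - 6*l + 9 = (l - 3)*(l - 3)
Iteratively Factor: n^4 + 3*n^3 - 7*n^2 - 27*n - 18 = (n + 2)*(n^3 + n^2 - 9*n - 9) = (n + 2)*(n + 3)*(n^2 - 2*n - 3) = (n + 1)*(n + 2)*(n + 3)*(n - 3)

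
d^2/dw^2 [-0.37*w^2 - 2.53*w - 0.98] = -0.740000000000000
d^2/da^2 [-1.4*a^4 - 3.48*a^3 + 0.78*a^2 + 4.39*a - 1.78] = -16.8*a^2 - 20.88*a + 1.56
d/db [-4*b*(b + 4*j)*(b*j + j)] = 4*j*(-3*b^2 - 8*b*j - 2*b - 4*j)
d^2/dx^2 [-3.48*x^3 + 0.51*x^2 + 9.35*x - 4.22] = 1.02 - 20.88*x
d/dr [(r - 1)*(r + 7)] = 2*r + 6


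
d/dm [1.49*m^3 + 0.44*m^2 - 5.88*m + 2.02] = 4.47*m^2 + 0.88*m - 5.88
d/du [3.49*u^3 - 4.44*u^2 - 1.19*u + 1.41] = 10.47*u^2 - 8.88*u - 1.19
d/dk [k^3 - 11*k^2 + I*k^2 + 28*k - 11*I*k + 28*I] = 3*k^2 + 2*k*(-11 + I) + 28 - 11*I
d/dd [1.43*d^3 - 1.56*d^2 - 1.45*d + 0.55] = 4.29*d^2 - 3.12*d - 1.45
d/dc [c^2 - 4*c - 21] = 2*c - 4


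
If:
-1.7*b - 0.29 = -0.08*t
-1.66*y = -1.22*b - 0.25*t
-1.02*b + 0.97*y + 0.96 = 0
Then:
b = -0.53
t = -7.69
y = -1.55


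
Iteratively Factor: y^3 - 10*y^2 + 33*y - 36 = (y - 4)*(y^2 - 6*y + 9) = (y - 4)*(y - 3)*(y - 3)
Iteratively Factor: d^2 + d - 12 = (d + 4)*(d - 3)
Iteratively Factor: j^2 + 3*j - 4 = (j - 1)*(j + 4)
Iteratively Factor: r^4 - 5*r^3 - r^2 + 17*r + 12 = (r + 1)*(r^3 - 6*r^2 + 5*r + 12) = (r + 1)^2*(r^2 - 7*r + 12) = (r - 3)*(r + 1)^2*(r - 4)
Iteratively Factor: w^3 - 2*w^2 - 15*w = (w)*(w^2 - 2*w - 15) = w*(w - 5)*(w + 3)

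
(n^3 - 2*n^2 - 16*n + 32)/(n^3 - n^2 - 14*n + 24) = (n - 4)/(n - 3)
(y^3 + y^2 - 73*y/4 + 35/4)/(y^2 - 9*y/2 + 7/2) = (2*y^2 + 9*y - 5)/(2*(y - 1))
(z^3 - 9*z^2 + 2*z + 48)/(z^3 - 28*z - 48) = (z^2 - 11*z + 24)/(z^2 - 2*z - 24)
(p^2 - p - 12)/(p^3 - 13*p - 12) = 1/(p + 1)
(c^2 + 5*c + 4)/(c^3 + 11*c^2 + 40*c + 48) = (c + 1)/(c^2 + 7*c + 12)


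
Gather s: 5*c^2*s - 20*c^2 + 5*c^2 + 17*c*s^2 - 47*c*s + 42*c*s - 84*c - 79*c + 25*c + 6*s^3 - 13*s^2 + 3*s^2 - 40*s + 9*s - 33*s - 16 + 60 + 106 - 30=-15*c^2 - 138*c + 6*s^3 + s^2*(17*c - 10) + s*(5*c^2 - 5*c - 64) + 120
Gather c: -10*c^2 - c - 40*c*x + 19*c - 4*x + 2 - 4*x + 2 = -10*c^2 + c*(18 - 40*x) - 8*x + 4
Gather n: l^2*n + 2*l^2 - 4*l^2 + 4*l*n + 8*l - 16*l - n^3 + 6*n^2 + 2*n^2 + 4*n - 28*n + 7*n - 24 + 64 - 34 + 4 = -2*l^2 - 8*l - n^3 + 8*n^2 + n*(l^2 + 4*l - 17) + 10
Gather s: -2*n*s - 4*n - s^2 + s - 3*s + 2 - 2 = -4*n - s^2 + s*(-2*n - 2)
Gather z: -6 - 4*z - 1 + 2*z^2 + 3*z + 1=2*z^2 - z - 6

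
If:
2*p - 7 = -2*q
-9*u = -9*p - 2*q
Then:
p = 9*u/7 - 1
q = 9/2 - 9*u/7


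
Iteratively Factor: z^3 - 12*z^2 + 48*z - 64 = (z - 4)*(z^2 - 8*z + 16) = (z - 4)^2*(z - 4)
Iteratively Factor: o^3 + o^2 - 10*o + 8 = (o - 1)*(o^2 + 2*o - 8) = (o - 2)*(o - 1)*(o + 4)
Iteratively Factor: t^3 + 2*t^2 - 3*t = (t + 3)*(t^2 - t) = (t - 1)*(t + 3)*(t)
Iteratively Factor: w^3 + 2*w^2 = (w)*(w^2 + 2*w) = w^2*(w + 2)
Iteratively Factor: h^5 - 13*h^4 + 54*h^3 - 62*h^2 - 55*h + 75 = (h - 5)*(h^4 - 8*h^3 + 14*h^2 + 8*h - 15) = (h - 5)*(h + 1)*(h^3 - 9*h^2 + 23*h - 15) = (h - 5)^2*(h + 1)*(h^2 - 4*h + 3) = (h - 5)^2*(h - 3)*(h + 1)*(h - 1)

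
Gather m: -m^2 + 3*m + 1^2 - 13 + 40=-m^2 + 3*m + 28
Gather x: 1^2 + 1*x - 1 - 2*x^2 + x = -2*x^2 + 2*x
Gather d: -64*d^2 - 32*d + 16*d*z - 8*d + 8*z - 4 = -64*d^2 + d*(16*z - 40) + 8*z - 4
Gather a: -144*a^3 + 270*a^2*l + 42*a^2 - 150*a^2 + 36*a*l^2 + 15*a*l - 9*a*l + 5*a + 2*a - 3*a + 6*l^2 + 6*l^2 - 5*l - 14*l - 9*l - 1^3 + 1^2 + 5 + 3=-144*a^3 + a^2*(270*l - 108) + a*(36*l^2 + 6*l + 4) + 12*l^2 - 28*l + 8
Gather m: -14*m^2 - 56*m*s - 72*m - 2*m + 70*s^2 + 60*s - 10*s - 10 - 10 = -14*m^2 + m*(-56*s - 74) + 70*s^2 + 50*s - 20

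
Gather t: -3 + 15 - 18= -6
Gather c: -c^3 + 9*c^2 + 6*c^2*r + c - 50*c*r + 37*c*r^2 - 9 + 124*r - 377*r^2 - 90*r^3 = -c^3 + c^2*(6*r + 9) + c*(37*r^2 - 50*r + 1) - 90*r^3 - 377*r^2 + 124*r - 9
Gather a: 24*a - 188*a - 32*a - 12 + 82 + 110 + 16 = 196 - 196*a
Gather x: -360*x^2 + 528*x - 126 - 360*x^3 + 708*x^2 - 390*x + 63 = -360*x^3 + 348*x^2 + 138*x - 63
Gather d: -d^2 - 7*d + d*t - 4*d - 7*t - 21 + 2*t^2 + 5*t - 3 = -d^2 + d*(t - 11) + 2*t^2 - 2*t - 24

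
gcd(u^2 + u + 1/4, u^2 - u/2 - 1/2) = u + 1/2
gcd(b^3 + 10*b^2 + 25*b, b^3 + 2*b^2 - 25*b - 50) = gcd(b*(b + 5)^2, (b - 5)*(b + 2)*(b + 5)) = b + 5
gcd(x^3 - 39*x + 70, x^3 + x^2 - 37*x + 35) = x^2 + 2*x - 35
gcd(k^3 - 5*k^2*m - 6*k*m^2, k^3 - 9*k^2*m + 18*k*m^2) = k^2 - 6*k*m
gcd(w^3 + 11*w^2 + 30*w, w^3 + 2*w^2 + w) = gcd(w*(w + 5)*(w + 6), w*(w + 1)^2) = w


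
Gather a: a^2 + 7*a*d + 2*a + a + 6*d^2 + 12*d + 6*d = a^2 + a*(7*d + 3) + 6*d^2 + 18*d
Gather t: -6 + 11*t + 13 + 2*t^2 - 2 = 2*t^2 + 11*t + 5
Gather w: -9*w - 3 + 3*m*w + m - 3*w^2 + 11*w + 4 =m - 3*w^2 + w*(3*m + 2) + 1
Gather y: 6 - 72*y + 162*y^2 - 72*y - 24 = 162*y^2 - 144*y - 18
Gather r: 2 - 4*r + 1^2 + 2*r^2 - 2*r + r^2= 3*r^2 - 6*r + 3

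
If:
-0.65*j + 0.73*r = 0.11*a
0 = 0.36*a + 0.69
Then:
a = -1.92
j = 1.12307692307692*r + 0.324358974358974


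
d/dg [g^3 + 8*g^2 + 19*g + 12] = 3*g^2 + 16*g + 19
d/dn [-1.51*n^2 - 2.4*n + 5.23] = -3.02*n - 2.4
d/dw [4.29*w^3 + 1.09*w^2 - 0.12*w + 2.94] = 12.87*w^2 + 2.18*w - 0.12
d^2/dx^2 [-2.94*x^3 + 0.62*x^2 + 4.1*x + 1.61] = 1.24 - 17.64*x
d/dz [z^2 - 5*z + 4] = 2*z - 5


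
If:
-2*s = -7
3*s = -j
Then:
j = -21/2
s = 7/2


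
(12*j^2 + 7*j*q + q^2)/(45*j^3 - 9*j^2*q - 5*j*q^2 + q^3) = (4*j + q)/(15*j^2 - 8*j*q + q^2)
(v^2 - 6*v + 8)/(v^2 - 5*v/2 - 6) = 2*(v - 2)/(2*v + 3)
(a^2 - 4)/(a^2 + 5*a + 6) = (a - 2)/(a + 3)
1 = 1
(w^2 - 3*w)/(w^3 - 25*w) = (w - 3)/(w^2 - 25)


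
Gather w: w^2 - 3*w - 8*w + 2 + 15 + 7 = w^2 - 11*w + 24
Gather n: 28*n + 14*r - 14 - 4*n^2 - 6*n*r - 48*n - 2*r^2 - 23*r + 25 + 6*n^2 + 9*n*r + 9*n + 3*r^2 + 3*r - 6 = 2*n^2 + n*(3*r - 11) + r^2 - 6*r + 5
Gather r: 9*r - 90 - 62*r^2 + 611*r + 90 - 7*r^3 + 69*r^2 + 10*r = -7*r^3 + 7*r^2 + 630*r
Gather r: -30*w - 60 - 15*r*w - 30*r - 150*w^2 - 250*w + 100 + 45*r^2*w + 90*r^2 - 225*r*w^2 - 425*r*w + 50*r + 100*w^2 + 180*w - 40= r^2*(45*w + 90) + r*(-225*w^2 - 440*w + 20) - 50*w^2 - 100*w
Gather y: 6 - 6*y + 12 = 18 - 6*y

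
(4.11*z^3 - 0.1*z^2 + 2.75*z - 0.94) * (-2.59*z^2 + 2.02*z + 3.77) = -10.6449*z^5 + 8.5612*z^4 + 8.1702*z^3 + 7.6126*z^2 + 8.4687*z - 3.5438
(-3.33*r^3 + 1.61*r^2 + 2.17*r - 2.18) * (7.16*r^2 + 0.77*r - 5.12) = -23.8428*r^5 + 8.9635*r^4 + 33.8265*r^3 - 22.1811*r^2 - 12.789*r + 11.1616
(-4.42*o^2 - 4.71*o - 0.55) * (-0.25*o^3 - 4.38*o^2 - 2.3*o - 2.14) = 1.105*o^5 + 20.5371*o^4 + 30.9333*o^3 + 22.7008*o^2 + 11.3444*o + 1.177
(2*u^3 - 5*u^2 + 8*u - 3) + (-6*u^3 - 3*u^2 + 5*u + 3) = -4*u^3 - 8*u^2 + 13*u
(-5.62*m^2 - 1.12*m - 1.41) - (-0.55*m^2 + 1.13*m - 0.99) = -5.07*m^2 - 2.25*m - 0.42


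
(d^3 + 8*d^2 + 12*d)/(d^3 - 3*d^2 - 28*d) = (d^2 + 8*d + 12)/(d^2 - 3*d - 28)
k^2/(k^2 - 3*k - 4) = k^2/(k^2 - 3*k - 4)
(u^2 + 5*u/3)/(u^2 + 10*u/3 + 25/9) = 3*u/(3*u + 5)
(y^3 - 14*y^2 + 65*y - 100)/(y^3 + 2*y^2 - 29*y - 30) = (y^2 - 9*y + 20)/(y^2 + 7*y + 6)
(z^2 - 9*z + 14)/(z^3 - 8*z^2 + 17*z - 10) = (z - 7)/(z^2 - 6*z + 5)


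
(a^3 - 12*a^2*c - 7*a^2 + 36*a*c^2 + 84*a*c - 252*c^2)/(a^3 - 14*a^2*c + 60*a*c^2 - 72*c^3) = (a - 7)/(a - 2*c)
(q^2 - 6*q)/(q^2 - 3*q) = (q - 6)/(q - 3)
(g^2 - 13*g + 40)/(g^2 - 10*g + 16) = (g - 5)/(g - 2)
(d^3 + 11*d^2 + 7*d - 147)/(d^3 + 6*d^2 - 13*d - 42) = (d + 7)/(d + 2)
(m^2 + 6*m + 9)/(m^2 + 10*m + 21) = (m + 3)/(m + 7)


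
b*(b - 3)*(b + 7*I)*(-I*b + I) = -I*b^4 + 7*b^3 + 4*I*b^3 - 28*b^2 - 3*I*b^2 + 21*b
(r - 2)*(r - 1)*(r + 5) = r^3 + 2*r^2 - 13*r + 10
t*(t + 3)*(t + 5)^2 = t^4 + 13*t^3 + 55*t^2 + 75*t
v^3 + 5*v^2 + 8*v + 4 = (v + 1)*(v + 2)^2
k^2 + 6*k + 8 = (k + 2)*(k + 4)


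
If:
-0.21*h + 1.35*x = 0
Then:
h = 6.42857142857143*x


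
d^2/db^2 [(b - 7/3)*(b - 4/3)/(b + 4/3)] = 528/(27*b^3 + 108*b^2 + 144*b + 64)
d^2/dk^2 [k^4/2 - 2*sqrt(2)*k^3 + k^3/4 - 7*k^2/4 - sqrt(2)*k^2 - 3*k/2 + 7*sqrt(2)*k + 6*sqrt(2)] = 6*k^2 - 12*sqrt(2)*k + 3*k/2 - 7/2 - 2*sqrt(2)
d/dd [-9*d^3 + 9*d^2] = 9*d*(2 - 3*d)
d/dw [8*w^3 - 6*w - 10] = 24*w^2 - 6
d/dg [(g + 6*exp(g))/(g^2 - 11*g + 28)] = (-(g + 6*exp(g))*(2*g - 11) + (6*exp(g) + 1)*(g^2 - 11*g + 28))/(g^2 - 11*g + 28)^2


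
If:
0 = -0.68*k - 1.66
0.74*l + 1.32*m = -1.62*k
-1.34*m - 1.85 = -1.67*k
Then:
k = -2.44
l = 13.23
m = -4.42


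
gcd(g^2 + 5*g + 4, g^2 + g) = g + 1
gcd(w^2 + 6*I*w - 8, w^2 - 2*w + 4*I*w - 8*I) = w + 4*I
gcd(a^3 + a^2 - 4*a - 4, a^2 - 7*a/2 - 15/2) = 1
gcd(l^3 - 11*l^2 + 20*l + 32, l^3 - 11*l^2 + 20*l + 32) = l^3 - 11*l^2 + 20*l + 32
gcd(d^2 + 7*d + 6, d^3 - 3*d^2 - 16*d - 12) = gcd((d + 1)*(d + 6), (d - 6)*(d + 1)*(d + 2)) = d + 1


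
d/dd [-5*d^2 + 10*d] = 10 - 10*d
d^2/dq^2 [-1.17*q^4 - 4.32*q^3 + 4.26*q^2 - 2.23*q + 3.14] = -14.04*q^2 - 25.92*q + 8.52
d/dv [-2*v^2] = -4*v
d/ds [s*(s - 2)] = 2*s - 2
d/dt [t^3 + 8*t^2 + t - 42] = 3*t^2 + 16*t + 1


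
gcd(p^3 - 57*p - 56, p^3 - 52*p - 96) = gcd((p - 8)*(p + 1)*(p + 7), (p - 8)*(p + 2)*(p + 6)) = p - 8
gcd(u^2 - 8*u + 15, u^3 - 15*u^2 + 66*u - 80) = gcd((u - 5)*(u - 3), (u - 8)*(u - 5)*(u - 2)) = u - 5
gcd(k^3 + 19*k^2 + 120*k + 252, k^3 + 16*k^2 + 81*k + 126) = k^2 + 13*k + 42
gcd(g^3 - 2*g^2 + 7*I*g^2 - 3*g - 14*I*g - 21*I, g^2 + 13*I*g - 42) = g + 7*I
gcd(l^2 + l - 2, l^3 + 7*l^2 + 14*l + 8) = l + 2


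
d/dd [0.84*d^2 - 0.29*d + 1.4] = 1.68*d - 0.29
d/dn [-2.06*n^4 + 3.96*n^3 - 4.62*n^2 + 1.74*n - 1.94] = -8.24*n^3 + 11.88*n^2 - 9.24*n + 1.74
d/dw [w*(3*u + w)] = 3*u + 2*w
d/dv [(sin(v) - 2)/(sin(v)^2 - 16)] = (4*sin(v) + cos(v)^2 - 17)*cos(v)/(sin(v)^2 - 16)^2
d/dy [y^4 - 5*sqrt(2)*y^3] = y^2*(4*y - 15*sqrt(2))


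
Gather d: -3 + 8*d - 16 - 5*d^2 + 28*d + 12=-5*d^2 + 36*d - 7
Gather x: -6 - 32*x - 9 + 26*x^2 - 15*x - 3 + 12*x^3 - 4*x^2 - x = 12*x^3 + 22*x^2 - 48*x - 18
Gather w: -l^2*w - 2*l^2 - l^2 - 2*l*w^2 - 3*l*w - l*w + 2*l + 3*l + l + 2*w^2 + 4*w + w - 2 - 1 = -3*l^2 + 6*l + w^2*(2 - 2*l) + w*(-l^2 - 4*l + 5) - 3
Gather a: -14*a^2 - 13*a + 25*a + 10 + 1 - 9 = -14*a^2 + 12*a + 2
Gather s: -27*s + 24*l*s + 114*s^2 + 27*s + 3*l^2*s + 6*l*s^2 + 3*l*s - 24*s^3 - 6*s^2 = -24*s^3 + s^2*(6*l + 108) + s*(3*l^2 + 27*l)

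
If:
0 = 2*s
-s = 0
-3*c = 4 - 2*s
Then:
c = -4/3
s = 0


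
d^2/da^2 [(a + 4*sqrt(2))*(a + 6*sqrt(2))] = 2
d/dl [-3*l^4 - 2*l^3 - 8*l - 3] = -12*l^3 - 6*l^2 - 8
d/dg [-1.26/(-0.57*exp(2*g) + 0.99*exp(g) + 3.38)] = (1.2474 - 1.4364*exp(g))*exp(g)/(-0.57*exp(2*g) + 0.99*exp(g) + 3.38)^2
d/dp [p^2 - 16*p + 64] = 2*p - 16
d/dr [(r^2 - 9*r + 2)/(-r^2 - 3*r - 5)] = 3*(-4*r^2 - 2*r + 17)/(r^4 + 6*r^3 + 19*r^2 + 30*r + 25)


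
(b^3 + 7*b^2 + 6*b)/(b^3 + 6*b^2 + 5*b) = (b + 6)/(b + 5)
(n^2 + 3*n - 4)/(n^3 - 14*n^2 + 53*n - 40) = (n + 4)/(n^2 - 13*n + 40)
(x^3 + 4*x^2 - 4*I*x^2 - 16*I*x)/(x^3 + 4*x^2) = (x - 4*I)/x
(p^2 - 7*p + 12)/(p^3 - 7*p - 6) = (p - 4)/(p^2 + 3*p + 2)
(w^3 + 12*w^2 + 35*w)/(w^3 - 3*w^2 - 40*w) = (w + 7)/(w - 8)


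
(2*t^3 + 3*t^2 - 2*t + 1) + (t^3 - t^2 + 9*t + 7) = 3*t^3 + 2*t^2 + 7*t + 8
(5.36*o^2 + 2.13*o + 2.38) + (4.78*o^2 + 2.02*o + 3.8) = 10.14*o^2 + 4.15*o + 6.18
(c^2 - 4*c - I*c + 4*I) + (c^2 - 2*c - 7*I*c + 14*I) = 2*c^2 - 6*c - 8*I*c + 18*I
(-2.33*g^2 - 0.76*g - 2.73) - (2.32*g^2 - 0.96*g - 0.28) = -4.65*g^2 + 0.2*g - 2.45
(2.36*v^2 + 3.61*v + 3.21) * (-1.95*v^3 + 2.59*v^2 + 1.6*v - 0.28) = -4.602*v^5 - 0.9271*v^4 + 6.8664*v^3 + 13.4291*v^2 + 4.1252*v - 0.8988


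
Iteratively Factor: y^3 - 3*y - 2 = (y + 1)*(y^2 - y - 2) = (y - 2)*(y + 1)*(y + 1)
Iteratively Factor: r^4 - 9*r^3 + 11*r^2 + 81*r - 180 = (r - 5)*(r^3 - 4*r^2 - 9*r + 36) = (r - 5)*(r + 3)*(r^2 - 7*r + 12) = (r - 5)*(r - 4)*(r + 3)*(r - 3)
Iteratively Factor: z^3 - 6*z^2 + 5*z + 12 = (z + 1)*(z^2 - 7*z + 12) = (z - 3)*(z + 1)*(z - 4)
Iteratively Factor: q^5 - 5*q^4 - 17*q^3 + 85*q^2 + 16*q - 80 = (q - 5)*(q^4 - 17*q^2 + 16) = (q - 5)*(q + 1)*(q^3 - q^2 - 16*q + 16) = (q - 5)*(q + 1)*(q + 4)*(q^2 - 5*q + 4) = (q - 5)*(q - 4)*(q + 1)*(q + 4)*(q - 1)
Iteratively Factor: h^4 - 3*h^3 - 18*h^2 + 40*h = (h - 5)*(h^3 + 2*h^2 - 8*h) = (h - 5)*(h - 2)*(h^2 + 4*h) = (h - 5)*(h - 2)*(h + 4)*(h)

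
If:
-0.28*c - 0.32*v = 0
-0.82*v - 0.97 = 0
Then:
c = 1.35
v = -1.18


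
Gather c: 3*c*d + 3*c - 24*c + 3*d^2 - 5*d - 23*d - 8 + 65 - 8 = c*(3*d - 21) + 3*d^2 - 28*d + 49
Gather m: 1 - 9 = -8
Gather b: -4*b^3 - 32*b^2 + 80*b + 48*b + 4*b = -4*b^3 - 32*b^2 + 132*b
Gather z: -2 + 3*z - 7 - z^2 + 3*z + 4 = -z^2 + 6*z - 5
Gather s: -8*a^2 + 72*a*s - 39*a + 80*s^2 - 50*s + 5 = -8*a^2 - 39*a + 80*s^2 + s*(72*a - 50) + 5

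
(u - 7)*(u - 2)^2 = u^3 - 11*u^2 + 32*u - 28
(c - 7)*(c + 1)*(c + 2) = c^3 - 4*c^2 - 19*c - 14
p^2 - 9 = (p - 3)*(p + 3)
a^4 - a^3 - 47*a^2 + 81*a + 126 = (a - 6)*(a - 3)*(a + 1)*(a + 7)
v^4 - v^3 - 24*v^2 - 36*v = v*(v - 6)*(v + 2)*(v + 3)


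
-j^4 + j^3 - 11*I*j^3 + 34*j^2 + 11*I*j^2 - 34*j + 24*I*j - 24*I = (j + 4*I)*(j + 6*I)*(-I*j + 1)*(-I*j + I)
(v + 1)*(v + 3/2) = v^2 + 5*v/2 + 3/2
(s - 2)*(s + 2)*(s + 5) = s^3 + 5*s^2 - 4*s - 20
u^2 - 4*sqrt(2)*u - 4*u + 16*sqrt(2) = (u - 4)*(u - 4*sqrt(2))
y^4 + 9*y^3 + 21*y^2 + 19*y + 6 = (y + 1)^3*(y + 6)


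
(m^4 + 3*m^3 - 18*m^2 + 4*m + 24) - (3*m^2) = m^4 + 3*m^3 - 21*m^2 + 4*m + 24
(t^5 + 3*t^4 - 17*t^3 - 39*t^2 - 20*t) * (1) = t^5 + 3*t^4 - 17*t^3 - 39*t^2 - 20*t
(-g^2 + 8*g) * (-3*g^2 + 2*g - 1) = 3*g^4 - 26*g^3 + 17*g^2 - 8*g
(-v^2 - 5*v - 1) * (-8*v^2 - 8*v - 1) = 8*v^4 + 48*v^3 + 49*v^2 + 13*v + 1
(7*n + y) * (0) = 0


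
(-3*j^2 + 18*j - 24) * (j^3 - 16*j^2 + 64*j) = -3*j^5 + 66*j^4 - 504*j^3 + 1536*j^2 - 1536*j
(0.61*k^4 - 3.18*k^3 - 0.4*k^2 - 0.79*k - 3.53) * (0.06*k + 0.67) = 0.0366*k^5 + 0.2179*k^4 - 2.1546*k^3 - 0.3154*k^2 - 0.7411*k - 2.3651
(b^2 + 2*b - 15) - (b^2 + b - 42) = b + 27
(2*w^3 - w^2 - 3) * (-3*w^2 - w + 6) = -6*w^5 + w^4 + 13*w^3 + 3*w^2 + 3*w - 18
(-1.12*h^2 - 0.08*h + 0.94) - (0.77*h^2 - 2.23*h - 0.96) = -1.89*h^2 + 2.15*h + 1.9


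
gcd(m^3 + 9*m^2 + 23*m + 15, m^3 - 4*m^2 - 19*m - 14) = m + 1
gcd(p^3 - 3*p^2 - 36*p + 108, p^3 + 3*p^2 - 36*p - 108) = p^2 - 36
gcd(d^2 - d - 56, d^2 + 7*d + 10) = 1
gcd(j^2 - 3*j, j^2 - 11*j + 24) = j - 3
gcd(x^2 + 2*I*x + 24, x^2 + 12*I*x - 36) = x + 6*I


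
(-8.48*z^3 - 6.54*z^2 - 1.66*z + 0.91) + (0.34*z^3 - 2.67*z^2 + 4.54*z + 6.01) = -8.14*z^3 - 9.21*z^2 + 2.88*z + 6.92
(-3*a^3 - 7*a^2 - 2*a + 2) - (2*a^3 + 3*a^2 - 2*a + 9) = -5*a^3 - 10*a^2 - 7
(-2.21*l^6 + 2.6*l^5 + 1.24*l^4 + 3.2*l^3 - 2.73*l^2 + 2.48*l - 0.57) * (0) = 0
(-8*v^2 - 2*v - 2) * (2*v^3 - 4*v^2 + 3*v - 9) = -16*v^5 + 28*v^4 - 20*v^3 + 74*v^2 + 12*v + 18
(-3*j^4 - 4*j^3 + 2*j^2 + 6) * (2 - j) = 3*j^5 - 2*j^4 - 10*j^3 + 4*j^2 - 6*j + 12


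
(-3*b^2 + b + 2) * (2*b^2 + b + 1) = -6*b^4 - b^3 + 2*b^2 + 3*b + 2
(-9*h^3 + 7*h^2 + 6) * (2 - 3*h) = 27*h^4 - 39*h^3 + 14*h^2 - 18*h + 12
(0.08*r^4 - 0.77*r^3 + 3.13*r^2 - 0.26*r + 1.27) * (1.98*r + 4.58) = 0.1584*r^5 - 1.1582*r^4 + 2.6708*r^3 + 13.8206*r^2 + 1.3238*r + 5.8166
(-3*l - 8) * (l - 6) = -3*l^2 + 10*l + 48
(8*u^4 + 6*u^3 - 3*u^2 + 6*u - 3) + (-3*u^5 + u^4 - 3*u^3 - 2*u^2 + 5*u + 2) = -3*u^5 + 9*u^4 + 3*u^3 - 5*u^2 + 11*u - 1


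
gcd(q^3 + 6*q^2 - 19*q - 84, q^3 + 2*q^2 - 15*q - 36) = q^2 - q - 12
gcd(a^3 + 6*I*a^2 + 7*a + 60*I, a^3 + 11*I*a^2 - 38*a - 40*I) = a^2 + 9*I*a - 20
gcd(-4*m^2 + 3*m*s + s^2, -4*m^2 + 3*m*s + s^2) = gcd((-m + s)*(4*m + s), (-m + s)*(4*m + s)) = -4*m^2 + 3*m*s + s^2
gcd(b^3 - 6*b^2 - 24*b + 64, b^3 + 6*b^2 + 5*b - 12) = b + 4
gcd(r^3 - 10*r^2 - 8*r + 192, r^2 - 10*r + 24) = r - 6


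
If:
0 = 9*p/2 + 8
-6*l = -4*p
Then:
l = -32/27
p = -16/9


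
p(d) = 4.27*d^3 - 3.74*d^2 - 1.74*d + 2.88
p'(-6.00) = 504.30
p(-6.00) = -1043.64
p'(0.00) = -1.74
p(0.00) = 2.88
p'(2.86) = 81.65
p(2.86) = 67.20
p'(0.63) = -1.37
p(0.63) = 1.37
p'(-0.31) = 1.81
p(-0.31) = 2.93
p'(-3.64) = 195.21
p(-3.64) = -246.28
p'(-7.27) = 729.69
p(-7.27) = -1822.85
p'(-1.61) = 43.51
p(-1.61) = -21.83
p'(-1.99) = 63.87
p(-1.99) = -42.12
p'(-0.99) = 18.22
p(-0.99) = -3.21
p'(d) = 12.81*d^2 - 7.48*d - 1.74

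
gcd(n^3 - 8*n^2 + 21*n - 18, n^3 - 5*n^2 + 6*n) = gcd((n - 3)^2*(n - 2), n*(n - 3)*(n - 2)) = n^2 - 5*n + 6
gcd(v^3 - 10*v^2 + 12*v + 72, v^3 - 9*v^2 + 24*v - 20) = 1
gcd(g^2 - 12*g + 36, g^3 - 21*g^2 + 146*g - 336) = g - 6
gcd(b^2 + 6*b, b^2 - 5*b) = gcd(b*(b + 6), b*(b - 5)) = b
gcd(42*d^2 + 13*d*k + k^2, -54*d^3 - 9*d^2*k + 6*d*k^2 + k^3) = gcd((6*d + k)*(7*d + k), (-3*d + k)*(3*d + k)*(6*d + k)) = 6*d + k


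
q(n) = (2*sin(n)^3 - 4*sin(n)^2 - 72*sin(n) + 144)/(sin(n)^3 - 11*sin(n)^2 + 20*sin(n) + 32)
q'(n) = (-3*sin(n)^2*cos(n) + 22*sin(n)*cos(n) - 20*cos(n))*(2*sin(n)^3 - 4*sin(n)^2 - 72*sin(n) + 144)/(sin(n)^3 - 11*sin(n)^2 + 20*sin(n) + 32)^2 + (6*sin(n)^2*cos(n) - 8*sin(n)*cos(n) - 72*cos(n))/(sin(n)^3 - 11*sin(n)^2 + 20*sin(n) + 32)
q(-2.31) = 17.97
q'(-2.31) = 46.36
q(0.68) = 2.41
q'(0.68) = -1.78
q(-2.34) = 16.66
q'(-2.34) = 41.16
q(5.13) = 54.44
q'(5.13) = -256.38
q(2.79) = 3.16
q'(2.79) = 2.85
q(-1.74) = 326.94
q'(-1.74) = 3853.37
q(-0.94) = 24.36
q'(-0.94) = -74.49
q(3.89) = 14.68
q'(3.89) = 33.72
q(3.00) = 3.87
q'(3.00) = 3.96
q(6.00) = 6.41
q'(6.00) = -8.97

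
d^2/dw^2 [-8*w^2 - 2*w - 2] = -16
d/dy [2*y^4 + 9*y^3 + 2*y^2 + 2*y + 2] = 8*y^3 + 27*y^2 + 4*y + 2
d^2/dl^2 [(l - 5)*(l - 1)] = 2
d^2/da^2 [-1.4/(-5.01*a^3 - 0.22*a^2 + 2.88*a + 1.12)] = (-(42.084*a + 0.616)*(5.01*a^3 + 0.22*a^2 - 2.88*a - 1.12) + 1.4*(15.03*a^2 + 0.44*a - 2.88)*(30.06*a^2 + 0.88*a - 5.76))/(5.01*a^3 + 0.22*a^2 - 2.88*a - 1.12)^3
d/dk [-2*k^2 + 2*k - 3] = 2 - 4*k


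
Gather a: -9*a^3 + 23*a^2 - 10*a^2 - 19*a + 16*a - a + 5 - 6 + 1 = -9*a^3 + 13*a^2 - 4*a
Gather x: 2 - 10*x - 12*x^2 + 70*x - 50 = -12*x^2 + 60*x - 48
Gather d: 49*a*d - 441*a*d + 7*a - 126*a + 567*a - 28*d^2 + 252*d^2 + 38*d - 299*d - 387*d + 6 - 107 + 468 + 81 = 448*a + 224*d^2 + d*(-392*a - 648) + 448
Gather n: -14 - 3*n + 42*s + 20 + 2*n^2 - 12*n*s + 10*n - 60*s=2*n^2 + n*(7 - 12*s) - 18*s + 6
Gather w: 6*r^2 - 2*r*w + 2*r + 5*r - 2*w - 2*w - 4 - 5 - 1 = 6*r^2 + 7*r + w*(-2*r - 4) - 10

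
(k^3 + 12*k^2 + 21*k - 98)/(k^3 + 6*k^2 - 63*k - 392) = (k - 2)/(k - 8)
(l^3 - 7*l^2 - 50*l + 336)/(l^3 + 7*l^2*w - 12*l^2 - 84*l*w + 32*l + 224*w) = (l^2 + l - 42)/(l^2 + 7*l*w - 4*l - 28*w)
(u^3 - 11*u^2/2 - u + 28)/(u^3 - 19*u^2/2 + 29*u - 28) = (u + 2)/(u - 2)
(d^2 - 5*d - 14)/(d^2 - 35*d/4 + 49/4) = 4*(d + 2)/(4*d - 7)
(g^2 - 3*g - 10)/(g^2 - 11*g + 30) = (g + 2)/(g - 6)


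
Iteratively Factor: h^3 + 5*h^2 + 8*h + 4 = (h + 1)*(h^2 + 4*h + 4) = (h + 1)*(h + 2)*(h + 2)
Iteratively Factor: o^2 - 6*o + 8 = (o - 2)*(o - 4)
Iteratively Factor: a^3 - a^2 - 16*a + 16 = (a + 4)*(a^2 - 5*a + 4) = (a - 1)*(a + 4)*(a - 4)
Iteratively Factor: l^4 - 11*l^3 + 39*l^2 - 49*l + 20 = (l - 5)*(l^3 - 6*l^2 + 9*l - 4) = (l - 5)*(l - 1)*(l^2 - 5*l + 4) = (l - 5)*(l - 1)^2*(l - 4)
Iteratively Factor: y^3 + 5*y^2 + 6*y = (y + 3)*(y^2 + 2*y) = y*(y + 3)*(y + 2)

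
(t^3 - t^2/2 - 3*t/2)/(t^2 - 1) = t*(2*t - 3)/(2*(t - 1))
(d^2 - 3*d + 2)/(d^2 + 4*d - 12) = (d - 1)/(d + 6)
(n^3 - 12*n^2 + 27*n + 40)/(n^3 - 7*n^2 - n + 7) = (n^2 - 13*n + 40)/(n^2 - 8*n + 7)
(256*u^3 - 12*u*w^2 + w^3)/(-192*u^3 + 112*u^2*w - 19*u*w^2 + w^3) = (-4*u - w)/(3*u - w)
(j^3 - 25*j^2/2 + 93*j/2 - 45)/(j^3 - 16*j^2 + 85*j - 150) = (j - 3/2)/(j - 5)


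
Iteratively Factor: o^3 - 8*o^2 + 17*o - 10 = (o - 2)*(o^2 - 6*o + 5) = (o - 2)*(o - 1)*(o - 5)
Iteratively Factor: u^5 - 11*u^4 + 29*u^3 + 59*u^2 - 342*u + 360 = (u - 2)*(u^4 - 9*u^3 + 11*u^2 + 81*u - 180) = (u - 2)*(u + 3)*(u^3 - 12*u^2 + 47*u - 60) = (u - 3)*(u - 2)*(u + 3)*(u^2 - 9*u + 20) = (u - 4)*(u - 3)*(u - 2)*(u + 3)*(u - 5)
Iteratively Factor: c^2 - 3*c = (c - 3)*(c)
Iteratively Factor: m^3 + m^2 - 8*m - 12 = (m + 2)*(m^2 - m - 6) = (m + 2)^2*(m - 3)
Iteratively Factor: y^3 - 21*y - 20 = (y + 1)*(y^2 - y - 20) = (y - 5)*(y + 1)*(y + 4)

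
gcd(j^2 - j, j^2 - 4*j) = j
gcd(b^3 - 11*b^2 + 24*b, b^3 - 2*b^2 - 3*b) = b^2 - 3*b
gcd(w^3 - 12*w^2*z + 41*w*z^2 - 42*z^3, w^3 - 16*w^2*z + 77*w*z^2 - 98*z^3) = w^2 - 9*w*z + 14*z^2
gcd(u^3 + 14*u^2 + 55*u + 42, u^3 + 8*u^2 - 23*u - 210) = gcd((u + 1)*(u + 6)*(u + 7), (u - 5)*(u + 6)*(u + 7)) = u^2 + 13*u + 42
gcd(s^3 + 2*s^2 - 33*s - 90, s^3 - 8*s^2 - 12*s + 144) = s - 6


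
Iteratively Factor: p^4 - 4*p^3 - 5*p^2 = (p - 5)*(p^3 + p^2) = p*(p - 5)*(p^2 + p) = p^2*(p - 5)*(p + 1)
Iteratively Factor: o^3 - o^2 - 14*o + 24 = (o + 4)*(o^2 - 5*o + 6) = (o - 2)*(o + 4)*(o - 3)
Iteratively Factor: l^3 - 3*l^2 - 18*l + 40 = (l - 2)*(l^2 - l - 20) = (l - 5)*(l - 2)*(l + 4)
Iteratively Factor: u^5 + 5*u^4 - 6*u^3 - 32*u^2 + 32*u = (u + 4)*(u^4 + u^3 - 10*u^2 + 8*u) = (u - 2)*(u + 4)*(u^3 + 3*u^2 - 4*u) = u*(u - 2)*(u + 4)*(u^2 + 3*u - 4) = u*(u - 2)*(u + 4)^2*(u - 1)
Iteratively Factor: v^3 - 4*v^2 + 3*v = (v - 1)*(v^2 - 3*v) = v*(v - 1)*(v - 3)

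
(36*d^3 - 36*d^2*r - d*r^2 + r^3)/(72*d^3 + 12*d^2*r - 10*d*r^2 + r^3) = (-6*d^2 + 5*d*r + r^2)/(-12*d^2 - 4*d*r + r^2)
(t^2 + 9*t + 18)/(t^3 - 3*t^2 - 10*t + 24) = (t + 6)/(t^2 - 6*t + 8)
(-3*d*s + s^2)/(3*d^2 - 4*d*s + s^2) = s/(-d + s)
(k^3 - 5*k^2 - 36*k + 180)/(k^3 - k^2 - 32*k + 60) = (k - 6)/(k - 2)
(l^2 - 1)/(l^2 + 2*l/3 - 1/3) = 3*(l - 1)/(3*l - 1)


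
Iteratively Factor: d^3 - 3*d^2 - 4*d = (d - 4)*(d^2 + d) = (d - 4)*(d + 1)*(d)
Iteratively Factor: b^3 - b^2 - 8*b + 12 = (b - 2)*(b^2 + b - 6) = (b - 2)*(b + 3)*(b - 2)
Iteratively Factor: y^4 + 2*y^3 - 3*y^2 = (y - 1)*(y^3 + 3*y^2) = y*(y - 1)*(y^2 + 3*y) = y^2*(y - 1)*(y + 3)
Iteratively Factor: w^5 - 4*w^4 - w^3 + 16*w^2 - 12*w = (w)*(w^4 - 4*w^3 - w^2 + 16*w - 12) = w*(w - 1)*(w^3 - 3*w^2 - 4*w + 12) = w*(w - 3)*(w - 1)*(w^2 - 4) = w*(w - 3)*(w - 2)*(w - 1)*(w + 2)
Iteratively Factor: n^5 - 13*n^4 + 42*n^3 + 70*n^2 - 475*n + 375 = (n - 5)*(n^4 - 8*n^3 + 2*n^2 + 80*n - 75) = (n - 5)*(n + 3)*(n^3 - 11*n^2 + 35*n - 25) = (n - 5)^2*(n + 3)*(n^2 - 6*n + 5) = (n - 5)^3*(n + 3)*(n - 1)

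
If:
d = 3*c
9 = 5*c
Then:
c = 9/5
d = 27/5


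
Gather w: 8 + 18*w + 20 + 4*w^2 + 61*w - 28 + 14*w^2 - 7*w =18*w^2 + 72*w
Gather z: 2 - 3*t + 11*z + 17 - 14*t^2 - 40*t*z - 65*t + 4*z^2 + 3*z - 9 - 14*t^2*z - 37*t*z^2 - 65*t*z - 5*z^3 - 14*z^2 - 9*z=-14*t^2 - 68*t - 5*z^3 + z^2*(-37*t - 10) + z*(-14*t^2 - 105*t + 5) + 10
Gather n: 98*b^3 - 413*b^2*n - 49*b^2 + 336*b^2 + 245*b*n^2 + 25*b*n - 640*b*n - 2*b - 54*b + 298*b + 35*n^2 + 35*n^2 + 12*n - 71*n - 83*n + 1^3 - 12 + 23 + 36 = 98*b^3 + 287*b^2 + 242*b + n^2*(245*b + 70) + n*(-413*b^2 - 615*b - 142) + 48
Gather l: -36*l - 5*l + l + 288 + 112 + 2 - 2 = 400 - 40*l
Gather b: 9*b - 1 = 9*b - 1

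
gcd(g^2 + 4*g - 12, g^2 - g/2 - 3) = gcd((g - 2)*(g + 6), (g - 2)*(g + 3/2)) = g - 2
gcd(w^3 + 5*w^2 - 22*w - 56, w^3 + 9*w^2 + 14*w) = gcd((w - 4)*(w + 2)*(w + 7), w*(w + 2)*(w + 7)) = w^2 + 9*w + 14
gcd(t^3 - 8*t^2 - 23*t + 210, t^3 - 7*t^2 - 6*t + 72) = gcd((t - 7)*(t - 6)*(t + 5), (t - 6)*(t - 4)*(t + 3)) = t - 6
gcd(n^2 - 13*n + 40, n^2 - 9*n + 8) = n - 8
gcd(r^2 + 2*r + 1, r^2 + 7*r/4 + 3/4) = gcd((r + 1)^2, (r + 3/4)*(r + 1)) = r + 1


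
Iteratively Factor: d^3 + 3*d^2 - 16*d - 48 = (d + 4)*(d^2 - d - 12) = (d + 3)*(d + 4)*(d - 4)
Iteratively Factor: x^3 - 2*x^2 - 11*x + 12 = (x - 4)*(x^2 + 2*x - 3) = (x - 4)*(x + 3)*(x - 1)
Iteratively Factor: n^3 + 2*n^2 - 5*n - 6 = (n + 3)*(n^2 - n - 2) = (n + 1)*(n + 3)*(n - 2)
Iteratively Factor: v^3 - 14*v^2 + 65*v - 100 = (v - 5)*(v^2 - 9*v + 20) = (v - 5)^2*(v - 4)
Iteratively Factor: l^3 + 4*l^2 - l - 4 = (l + 4)*(l^2 - 1) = (l + 1)*(l + 4)*(l - 1)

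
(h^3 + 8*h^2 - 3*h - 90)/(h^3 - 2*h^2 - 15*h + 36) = (h^2 + 11*h + 30)/(h^2 + h - 12)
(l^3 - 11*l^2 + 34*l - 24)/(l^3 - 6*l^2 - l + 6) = (l - 4)/(l + 1)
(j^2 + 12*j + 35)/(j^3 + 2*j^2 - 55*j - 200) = (j + 7)/(j^2 - 3*j - 40)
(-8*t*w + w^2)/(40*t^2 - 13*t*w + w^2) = -w/(5*t - w)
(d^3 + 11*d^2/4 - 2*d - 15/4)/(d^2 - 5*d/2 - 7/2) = (4*d^2 + 7*d - 15)/(2*(2*d - 7))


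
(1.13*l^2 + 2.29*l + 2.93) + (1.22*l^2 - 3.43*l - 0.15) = 2.35*l^2 - 1.14*l + 2.78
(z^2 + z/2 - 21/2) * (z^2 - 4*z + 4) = z^4 - 7*z^3/2 - 17*z^2/2 + 44*z - 42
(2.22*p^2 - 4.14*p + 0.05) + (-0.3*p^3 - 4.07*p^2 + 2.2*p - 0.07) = -0.3*p^3 - 1.85*p^2 - 1.94*p - 0.02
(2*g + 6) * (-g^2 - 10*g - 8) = -2*g^3 - 26*g^2 - 76*g - 48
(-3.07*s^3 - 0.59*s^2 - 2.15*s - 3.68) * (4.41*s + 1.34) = -13.5387*s^4 - 6.7157*s^3 - 10.2721*s^2 - 19.1098*s - 4.9312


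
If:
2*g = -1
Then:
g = -1/2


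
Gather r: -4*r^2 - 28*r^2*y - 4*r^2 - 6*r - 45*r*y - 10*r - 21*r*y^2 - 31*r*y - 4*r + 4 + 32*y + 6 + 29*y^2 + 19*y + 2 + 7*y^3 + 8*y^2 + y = r^2*(-28*y - 8) + r*(-21*y^2 - 76*y - 20) + 7*y^3 + 37*y^2 + 52*y + 12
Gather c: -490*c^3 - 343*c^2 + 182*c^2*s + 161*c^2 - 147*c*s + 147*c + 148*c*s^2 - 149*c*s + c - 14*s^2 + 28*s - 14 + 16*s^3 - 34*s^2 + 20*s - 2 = -490*c^3 + c^2*(182*s - 182) + c*(148*s^2 - 296*s + 148) + 16*s^3 - 48*s^2 + 48*s - 16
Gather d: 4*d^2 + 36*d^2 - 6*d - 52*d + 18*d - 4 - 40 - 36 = 40*d^2 - 40*d - 80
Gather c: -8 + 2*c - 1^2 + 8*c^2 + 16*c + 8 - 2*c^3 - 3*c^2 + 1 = -2*c^3 + 5*c^2 + 18*c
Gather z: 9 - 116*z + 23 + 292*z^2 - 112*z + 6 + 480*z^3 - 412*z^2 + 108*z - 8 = 480*z^3 - 120*z^2 - 120*z + 30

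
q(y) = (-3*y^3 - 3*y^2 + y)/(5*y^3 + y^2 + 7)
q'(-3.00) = 0.06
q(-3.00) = -0.43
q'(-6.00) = 0.01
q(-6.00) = -0.51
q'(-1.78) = 0.17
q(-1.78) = -0.31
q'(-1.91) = 0.14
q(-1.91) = -0.33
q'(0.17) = -0.04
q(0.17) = 0.01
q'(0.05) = 0.10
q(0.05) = 0.01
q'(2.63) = -0.01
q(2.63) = -0.69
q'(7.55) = 0.01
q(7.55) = -0.66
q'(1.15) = -0.47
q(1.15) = -0.46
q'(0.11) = 0.03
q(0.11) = 0.01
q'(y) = (-15*y^2 - 2*y)*(-3*y^3 - 3*y^2 + y)/(5*y^3 + y^2 + 7)^2 + (-9*y^2 - 6*y + 1)/(5*y^3 + y^2 + 7) = (12*y^4 - 10*y^3 - 64*y^2 - 42*y + 7)/(25*y^6 + 10*y^5 + y^4 + 70*y^3 + 14*y^2 + 49)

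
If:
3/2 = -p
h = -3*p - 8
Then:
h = -7/2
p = -3/2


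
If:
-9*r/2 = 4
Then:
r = -8/9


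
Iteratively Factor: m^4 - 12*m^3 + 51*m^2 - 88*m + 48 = (m - 4)*(m^3 - 8*m^2 + 19*m - 12) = (m - 4)*(m - 3)*(m^2 - 5*m + 4) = (m - 4)^2*(m - 3)*(m - 1)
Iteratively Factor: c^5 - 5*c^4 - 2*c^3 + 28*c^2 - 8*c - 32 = (c - 2)*(c^4 - 3*c^3 - 8*c^2 + 12*c + 16) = (c - 2)^2*(c^3 - c^2 - 10*c - 8) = (c - 4)*(c - 2)^2*(c^2 + 3*c + 2) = (c - 4)*(c - 2)^2*(c + 2)*(c + 1)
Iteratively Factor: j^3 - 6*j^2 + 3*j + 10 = (j - 2)*(j^2 - 4*j - 5) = (j - 5)*(j - 2)*(j + 1)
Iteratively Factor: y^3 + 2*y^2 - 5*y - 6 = (y + 1)*(y^2 + y - 6) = (y + 1)*(y + 3)*(y - 2)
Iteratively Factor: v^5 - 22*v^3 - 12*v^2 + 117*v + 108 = (v + 1)*(v^4 - v^3 - 21*v^2 + 9*v + 108) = (v + 1)*(v + 3)*(v^3 - 4*v^2 - 9*v + 36) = (v - 4)*(v + 1)*(v + 3)*(v^2 - 9) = (v - 4)*(v - 3)*(v + 1)*(v + 3)*(v + 3)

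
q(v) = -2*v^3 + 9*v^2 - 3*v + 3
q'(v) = -6*v^2 + 18*v - 3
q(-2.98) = 144.79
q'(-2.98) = -109.92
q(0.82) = 5.49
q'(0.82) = 7.73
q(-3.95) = 278.53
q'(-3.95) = -167.72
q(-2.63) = 109.52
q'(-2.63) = -91.84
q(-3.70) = 238.62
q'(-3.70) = -151.74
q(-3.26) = 177.72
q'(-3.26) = -125.45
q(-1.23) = 24.03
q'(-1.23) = -34.22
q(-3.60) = 223.75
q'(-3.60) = -145.56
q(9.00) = -753.00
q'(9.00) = -327.00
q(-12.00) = 4791.00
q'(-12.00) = -1083.00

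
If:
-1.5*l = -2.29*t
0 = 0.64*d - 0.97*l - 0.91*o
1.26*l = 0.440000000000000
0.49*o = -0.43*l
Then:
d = 0.09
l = 0.35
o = -0.31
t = 0.23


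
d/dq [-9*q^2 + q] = 1 - 18*q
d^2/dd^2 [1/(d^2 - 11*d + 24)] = 2*(-d^2 + 11*d + (2*d - 11)^2 - 24)/(d^2 - 11*d + 24)^3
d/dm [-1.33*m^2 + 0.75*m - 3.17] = 0.75 - 2.66*m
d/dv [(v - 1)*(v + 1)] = 2*v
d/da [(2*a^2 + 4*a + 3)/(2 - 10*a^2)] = (10*a^2 + 17*a + 2)/(25*a^4 - 10*a^2 + 1)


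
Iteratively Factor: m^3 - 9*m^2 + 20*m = (m - 5)*(m^2 - 4*m) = m*(m - 5)*(m - 4)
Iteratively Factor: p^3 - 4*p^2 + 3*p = (p - 1)*(p^2 - 3*p) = p*(p - 1)*(p - 3)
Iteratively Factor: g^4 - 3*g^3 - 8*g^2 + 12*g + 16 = (g + 1)*(g^3 - 4*g^2 - 4*g + 16) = (g - 4)*(g + 1)*(g^2 - 4) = (g - 4)*(g - 2)*(g + 1)*(g + 2)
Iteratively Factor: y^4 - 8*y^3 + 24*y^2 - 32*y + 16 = (y - 2)*(y^3 - 6*y^2 + 12*y - 8) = (y - 2)^2*(y^2 - 4*y + 4) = (y - 2)^3*(y - 2)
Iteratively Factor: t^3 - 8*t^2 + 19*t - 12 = (t - 1)*(t^2 - 7*t + 12) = (t - 3)*(t - 1)*(t - 4)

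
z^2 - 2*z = z*(z - 2)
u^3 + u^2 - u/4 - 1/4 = (u - 1/2)*(u + 1/2)*(u + 1)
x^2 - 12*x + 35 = (x - 7)*(x - 5)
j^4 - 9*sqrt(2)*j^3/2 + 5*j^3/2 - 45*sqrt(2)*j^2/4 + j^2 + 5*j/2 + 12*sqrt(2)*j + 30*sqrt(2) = (j + 5/2)*(j - 4*sqrt(2))*(j - 3*sqrt(2)/2)*(j + sqrt(2))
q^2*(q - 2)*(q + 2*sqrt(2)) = q^4 - 2*q^3 + 2*sqrt(2)*q^3 - 4*sqrt(2)*q^2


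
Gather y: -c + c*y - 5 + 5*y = -c + y*(c + 5) - 5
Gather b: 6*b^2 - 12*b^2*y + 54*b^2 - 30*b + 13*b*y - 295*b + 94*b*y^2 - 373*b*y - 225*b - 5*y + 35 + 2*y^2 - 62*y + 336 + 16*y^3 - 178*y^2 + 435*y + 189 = b^2*(60 - 12*y) + b*(94*y^2 - 360*y - 550) + 16*y^3 - 176*y^2 + 368*y + 560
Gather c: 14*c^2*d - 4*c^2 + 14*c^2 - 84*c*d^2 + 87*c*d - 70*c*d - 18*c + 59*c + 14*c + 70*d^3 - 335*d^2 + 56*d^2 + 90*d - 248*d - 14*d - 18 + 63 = c^2*(14*d + 10) + c*(-84*d^2 + 17*d + 55) + 70*d^3 - 279*d^2 - 172*d + 45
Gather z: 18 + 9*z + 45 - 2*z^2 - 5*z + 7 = -2*z^2 + 4*z + 70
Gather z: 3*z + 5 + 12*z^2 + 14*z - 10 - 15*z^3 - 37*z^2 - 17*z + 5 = -15*z^3 - 25*z^2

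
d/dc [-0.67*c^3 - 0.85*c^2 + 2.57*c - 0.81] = -2.01*c^2 - 1.7*c + 2.57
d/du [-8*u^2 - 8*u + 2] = -16*u - 8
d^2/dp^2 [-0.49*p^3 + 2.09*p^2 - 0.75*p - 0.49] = 4.18 - 2.94*p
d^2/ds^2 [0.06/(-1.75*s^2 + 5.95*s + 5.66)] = (-0.3675*s^2 + 1.2495*s + 0.06*(3.5*s - 5.95)*(7.0*s - 11.9) + 1.1886)/(-1.75*s^2 + 5.95*s + 5.66)^3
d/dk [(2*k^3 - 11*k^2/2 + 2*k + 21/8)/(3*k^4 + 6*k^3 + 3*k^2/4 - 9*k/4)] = (-64*k^6 + 352*k^5 + 176*k^4 - 688*k^3 - 388*k^2 - 42*k + 63)/(6*k^2*(16*k^6 + 64*k^5 + 72*k^4 - 8*k^3 - 47*k^2 - 6*k + 9))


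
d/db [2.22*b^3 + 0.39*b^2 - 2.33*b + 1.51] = 6.66*b^2 + 0.78*b - 2.33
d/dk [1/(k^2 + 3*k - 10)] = (-2*k - 3)/(k^2 + 3*k - 10)^2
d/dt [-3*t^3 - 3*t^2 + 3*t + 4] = -9*t^2 - 6*t + 3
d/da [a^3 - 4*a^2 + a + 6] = 3*a^2 - 8*a + 1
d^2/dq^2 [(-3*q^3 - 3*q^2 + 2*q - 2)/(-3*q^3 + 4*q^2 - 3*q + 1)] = 2*(63*q^6 - 135*q^5 + 153*q^4 - 92*q^3 + 51*q^2 - 21*q + 7)/(27*q^9 - 108*q^8 + 225*q^7 - 307*q^6 + 297*q^5 - 210*q^4 + 108*q^3 - 39*q^2 + 9*q - 1)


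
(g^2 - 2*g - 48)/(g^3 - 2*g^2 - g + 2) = (g^2 - 2*g - 48)/(g^3 - 2*g^2 - g + 2)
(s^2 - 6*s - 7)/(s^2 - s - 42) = (s + 1)/(s + 6)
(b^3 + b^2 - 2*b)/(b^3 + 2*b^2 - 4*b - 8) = b*(b - 1)/(b^2 - 4)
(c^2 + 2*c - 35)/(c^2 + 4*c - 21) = (c - 5)/(c - 3)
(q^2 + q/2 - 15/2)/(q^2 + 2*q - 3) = (q - 5/2)/(q - 1)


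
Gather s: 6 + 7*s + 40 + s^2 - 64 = s^2 + 7*s - 18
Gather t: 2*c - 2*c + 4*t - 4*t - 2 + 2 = 0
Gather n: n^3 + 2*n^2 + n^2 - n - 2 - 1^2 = n^3 + 3*n^2 - n - 3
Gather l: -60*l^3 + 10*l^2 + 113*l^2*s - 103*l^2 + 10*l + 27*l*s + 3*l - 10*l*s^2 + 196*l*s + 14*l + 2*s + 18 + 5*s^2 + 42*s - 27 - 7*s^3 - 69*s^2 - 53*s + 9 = -60*l^3 + l^2*(113*s - 93) + l*(-10*s^2 + 223*s + 27) - 7*s^3 - 64*s^2 - 9*s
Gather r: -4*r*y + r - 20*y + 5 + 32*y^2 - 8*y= r*(1 - 4*y) + 32*y^2 - 28*y + 5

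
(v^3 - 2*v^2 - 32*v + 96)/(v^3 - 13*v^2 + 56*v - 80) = (v + 6)/(v - 5)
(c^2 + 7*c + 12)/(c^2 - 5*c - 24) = (c + 4)/(c - 8)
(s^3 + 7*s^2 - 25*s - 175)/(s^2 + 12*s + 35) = s - 5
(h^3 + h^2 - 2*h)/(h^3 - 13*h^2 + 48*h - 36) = h*(h + 2)/(h^2 - 12*h + 36)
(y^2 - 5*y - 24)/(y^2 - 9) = (y - 8)/(y - 3)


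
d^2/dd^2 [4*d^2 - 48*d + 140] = 8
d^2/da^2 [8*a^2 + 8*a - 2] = 16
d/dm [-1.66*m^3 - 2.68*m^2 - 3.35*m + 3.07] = -4.98*m^2 - 5.36*m - 3.35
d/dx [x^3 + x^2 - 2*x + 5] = 3*x^2 + 2*x - 2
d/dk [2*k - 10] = 2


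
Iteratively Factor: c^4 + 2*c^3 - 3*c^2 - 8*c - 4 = (c + 1)*(c^3 + c^2 - 4*c - 4) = (c - 2)*(c + 1)*(c^2 + 3*c + 2) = (c - 2)*(c + 1)^2*(c + 2)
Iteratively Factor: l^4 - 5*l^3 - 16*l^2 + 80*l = (l - 4)*(l^3 - l^2 - 20*l) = (l - 5)*(l - 4)*(l^2 + 4*l) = l*(l - 5)*(l - 4)*(l + 4)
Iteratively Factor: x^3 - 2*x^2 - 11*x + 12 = (x + 3)*(x^2 - 5*x + 4) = (x - 1)*(x + 3)*(x - 4)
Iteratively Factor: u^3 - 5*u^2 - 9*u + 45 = (u + 3)*(u^2 - 8*u + 15) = (u - 3)*(u + 3)*(u - 5)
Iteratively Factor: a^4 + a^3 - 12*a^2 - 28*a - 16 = (a + 2)*(a^3 - a^2 - 10*a - 8) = (a - 4)*(a + 2)*(a^2 + 3*a + 2) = (a - 4)*(a + 2)^2*(a + 1)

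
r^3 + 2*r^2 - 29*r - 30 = (r - 5)*(r + 1)*(r + 6)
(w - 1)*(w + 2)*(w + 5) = w^3 + 6*w^2 + 3*w - 10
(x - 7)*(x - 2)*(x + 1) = x^3 - 8*x^2 + 5*x + 14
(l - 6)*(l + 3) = l^2 - 3*l - 18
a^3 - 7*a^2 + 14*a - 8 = (a - 4)*(a - 2)*(a - 1)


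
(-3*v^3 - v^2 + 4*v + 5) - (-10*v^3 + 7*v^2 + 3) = 7*v^3 - 8*v^2 + 4*v + 2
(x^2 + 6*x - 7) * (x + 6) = x^3 + 12*x^2 + 29*x - 42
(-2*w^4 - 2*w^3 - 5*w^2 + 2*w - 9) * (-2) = 4*w^4 + 4*w^3 + 10*w^2 - 4*w + 18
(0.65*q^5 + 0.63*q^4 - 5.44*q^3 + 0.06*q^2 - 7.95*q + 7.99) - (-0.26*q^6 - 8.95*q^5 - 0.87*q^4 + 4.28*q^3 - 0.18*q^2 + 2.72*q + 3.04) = 0.26*q^6 + 9.6*q^5 + 1.5*q^4 - 9.72*q^3 + 0.24*q^2 - 10.67*q + 4.95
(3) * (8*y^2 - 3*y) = 24*y^2 - 9*y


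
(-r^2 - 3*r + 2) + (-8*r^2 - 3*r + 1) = -9*r^2 - 6*r + 3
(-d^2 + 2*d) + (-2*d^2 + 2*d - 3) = -3*d^2 + 4*d - 3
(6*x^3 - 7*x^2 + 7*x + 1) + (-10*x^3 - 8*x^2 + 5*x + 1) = -4*x^3 - 15*x^2 + 12*x + 2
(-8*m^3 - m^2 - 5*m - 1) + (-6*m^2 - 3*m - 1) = -8*m^3 - 7*m^2 - 8*m - 2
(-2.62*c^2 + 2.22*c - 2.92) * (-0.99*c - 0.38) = 2.5938*c^3 - 1.2022*c^2 + 2.0472*c + 1.1096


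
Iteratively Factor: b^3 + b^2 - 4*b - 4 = (b - 2)*(b^2 + 3*b + 2) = (b - 2)*(b + 2)*(b + 1)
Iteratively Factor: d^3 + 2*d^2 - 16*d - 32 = (d - 4)*(d^2 + 6*d + 8) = (d - 4)*(d + 4)*(d + 2)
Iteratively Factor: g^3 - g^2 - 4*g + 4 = (g - 2)*(g^2 + g - 2) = (g - 2)*(g - 1)*(g + 2)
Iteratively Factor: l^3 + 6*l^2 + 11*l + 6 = (l + 2)*(l^2 + 4*l + 3) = (l + 2)*(l + 3)*(l + 1)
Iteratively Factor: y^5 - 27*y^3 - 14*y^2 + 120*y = (y + 4)*(y^4 - 4*y^3 - 11*y^2 + 30*y) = (y + 3)*(y + 4)*(y^3 - 7*y^2 + 10*y) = y*(y + 3)*(y + 4)*(y^2 - 7*y + 10) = y*(y - 2)*(y + 3)*(y + 4)*(y - 5)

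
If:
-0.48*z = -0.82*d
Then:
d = 0.585365853658537*z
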